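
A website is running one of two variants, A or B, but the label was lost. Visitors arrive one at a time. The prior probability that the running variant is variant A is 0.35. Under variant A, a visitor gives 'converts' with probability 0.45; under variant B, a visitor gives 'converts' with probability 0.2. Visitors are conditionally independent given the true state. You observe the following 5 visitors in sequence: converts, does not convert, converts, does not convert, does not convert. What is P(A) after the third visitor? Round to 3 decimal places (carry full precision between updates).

0.652

Each posterior becomes the prior for the next update.
After 'converts': P(A) = 0.45·0.3500 / (0.45·0.3500 + 0.2·0.6500) ≈ 0.5478
After 'does not convert': P(A) = 0.55·0.5478 / (0.55·0.5478 + 0.8·0.4522) ≈ 0.4544
After 'converts': P(A) = 0.45·0.4544 / (0.45·0.4544 + 0.2·0.5456) ≈ 0.6521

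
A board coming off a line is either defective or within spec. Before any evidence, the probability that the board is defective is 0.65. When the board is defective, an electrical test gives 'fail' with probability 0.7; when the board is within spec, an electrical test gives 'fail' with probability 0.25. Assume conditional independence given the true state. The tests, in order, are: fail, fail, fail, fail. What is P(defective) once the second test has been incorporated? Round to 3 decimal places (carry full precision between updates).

After 'fail': P(defective) = 0.7·0.6500 / (0.7·0.6500 + 0.25·0.3500) ≈ 0.8387
After 'fail': P(defective) = 0.7·0.8387 / (0.7·0.8387 + 0.25·0.1613) ≈ 0.9357

0.936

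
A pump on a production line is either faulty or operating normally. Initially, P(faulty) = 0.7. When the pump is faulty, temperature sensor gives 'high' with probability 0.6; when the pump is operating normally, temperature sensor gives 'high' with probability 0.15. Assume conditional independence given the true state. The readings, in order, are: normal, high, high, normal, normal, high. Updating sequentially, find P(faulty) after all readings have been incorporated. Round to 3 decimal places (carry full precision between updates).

After 'normal': P(faulty) = 0.4·0.7000 / (0.4·0.7000 + 0.85·0.3000) ≈ 0.5234
After 'high': P(faulty) = 0.6·0.5234 / (0.6·0.5234 + 0.15·0.4766) ≈ 0.8145
After 'high': P(faulty) = 0.6·0.8145 / (0.6·0.8145 + 0.15·0.1855) ≈ 0.9461
After 'normal': P(faulty) = 0.4·0.9461 / (0.4·0.9461 + 0.85·0.0539) ≈ 0.8921
After 'normal': P(faulty) = 0.4·0.8921 / (0.4·0.8921 + 0.85·0.1079) ≈ 0.7955
After 'high': P(faulty) = 0.6·0.7955 / (0.6·0.7955 + 0.15·0.2045) ≈ 0.9396

0.940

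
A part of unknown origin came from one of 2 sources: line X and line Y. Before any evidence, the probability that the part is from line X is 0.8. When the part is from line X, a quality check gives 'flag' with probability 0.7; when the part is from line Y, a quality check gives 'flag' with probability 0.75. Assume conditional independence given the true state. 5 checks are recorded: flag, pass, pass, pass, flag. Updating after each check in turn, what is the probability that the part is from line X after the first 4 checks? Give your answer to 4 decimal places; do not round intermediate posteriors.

0.8658

After 'flag': P(line X) = 0.7·0.8000 / (0.7·0.8000 + 0.75·0.2000) ≈ 0.7887
After 'pass': P(line X) = 0.3·0.7887 / (0.3·0.7887 + 0.25·0.2113) ≈ 0.8175
After 'pass': P(line X) = 0.3·0.8175 / (0.3·0.8175 + 0.25·0.1825) ≈ 0.8432
After 'pass': P(line X) = 0.3·0.8432 / (0.3·0.8432 + 0.25·0.1568) ≈ 0.8658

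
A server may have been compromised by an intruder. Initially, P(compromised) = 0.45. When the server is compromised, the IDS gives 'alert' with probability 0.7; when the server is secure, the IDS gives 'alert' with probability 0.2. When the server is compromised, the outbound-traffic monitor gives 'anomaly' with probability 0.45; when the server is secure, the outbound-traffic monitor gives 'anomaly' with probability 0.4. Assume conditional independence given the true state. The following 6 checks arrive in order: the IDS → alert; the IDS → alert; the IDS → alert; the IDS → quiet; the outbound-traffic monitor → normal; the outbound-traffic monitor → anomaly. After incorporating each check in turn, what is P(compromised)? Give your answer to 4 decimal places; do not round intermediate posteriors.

0.9313

After the IDS='alert': P(compromised) = 0.7·0.4500 / (0.7·0.4500 + 0.2·0.5500) ≈ 0.7412
After the IDS='alert': P(compromised) = 0.7·0.7412 / (0.7·0.7412 + 0.2·0.2588) ≈ 0.9093
After the IDS='alert': P(compromised) = 0.7·0.9093 / (0.7·0.9093 + 0.2·0.0907) ≈ 0.9723
After the IDS='quiet': P(compromised) = 0.3·0.9723 / (0.3·0.9723 + 0.8·0.0277) ≈ 0.9294
After the outbound-traffic monitor='normal': P(compromised) = 0.55·0.9294 / (0.55·0.9294 + 0.6·0.0706) ≈ 0.9234
After the outbound-traffic monitor='anomaly': P(compromised) = 0.45·0.9234 / (0.45·0.9234 + 0.4·0.0766) ≈ 0.9313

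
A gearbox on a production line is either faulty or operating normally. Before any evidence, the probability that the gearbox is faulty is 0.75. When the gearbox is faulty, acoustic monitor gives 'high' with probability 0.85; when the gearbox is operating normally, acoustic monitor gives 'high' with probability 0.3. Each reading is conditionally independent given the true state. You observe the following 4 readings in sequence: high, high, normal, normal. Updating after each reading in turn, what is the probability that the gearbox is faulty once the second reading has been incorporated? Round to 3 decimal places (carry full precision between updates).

After 'high': P(faulty) = 0.85·0.7500 / (0.85·0.7500 + 0.3·0.2500) ≈ 0.8947
After 'high': P(faulty) = 0.85·0.8947 / (0.85·0.8947 + 0.3·0.1053) ≈ 0.9601

0.960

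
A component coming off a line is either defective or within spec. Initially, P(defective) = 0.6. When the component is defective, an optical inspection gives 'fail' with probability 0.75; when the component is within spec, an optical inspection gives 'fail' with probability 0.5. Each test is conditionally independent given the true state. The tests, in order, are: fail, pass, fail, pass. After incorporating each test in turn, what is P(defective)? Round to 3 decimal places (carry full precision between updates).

After 'fail': P(defective) = 0.75·0.6000 / (0.75·0.6000 + 0.5·0.4000) ≈ 0.6923
After 'pass': P(defective) = 0.25·0.6923 / (0.25·0.6923 + 0.5·0.3077) ≈ 0.5294
After 'fail': P(defective) = 0.75·0.5294 / (0.75·0.5294 + 0.5·0.4706) ≈ 0.6279
After 'pass': P(defective) = 0.25·0.6279 / (0.25·0.6279 + 0.5·0.3721) ≈ 0.4576

0.458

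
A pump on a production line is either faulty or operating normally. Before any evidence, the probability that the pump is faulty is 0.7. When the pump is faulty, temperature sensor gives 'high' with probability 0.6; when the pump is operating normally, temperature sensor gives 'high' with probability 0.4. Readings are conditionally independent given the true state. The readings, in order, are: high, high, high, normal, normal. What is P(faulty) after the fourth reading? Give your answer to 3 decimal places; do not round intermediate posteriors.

After 'high': P(faulty) = 0.6·0.7000 / (0.6·0.7000 + 0.4·0.3000) ≈ 0.7778
After 'high': P(faulty) = 0.6·0.7778 / (0.6·0.7778 + 0.4·0.2222) ≈ 0.8400
After 'high': P(faulty) = 0.6·0.8400 / (0.6·0.8400 + 0.4·0.1600) ≈ 0.8873
After 'normal': P(faulty) = 0.4·0.8873 / (0.4·0.8873 + 0.6·0.1127) ≈ 0.8400

0.840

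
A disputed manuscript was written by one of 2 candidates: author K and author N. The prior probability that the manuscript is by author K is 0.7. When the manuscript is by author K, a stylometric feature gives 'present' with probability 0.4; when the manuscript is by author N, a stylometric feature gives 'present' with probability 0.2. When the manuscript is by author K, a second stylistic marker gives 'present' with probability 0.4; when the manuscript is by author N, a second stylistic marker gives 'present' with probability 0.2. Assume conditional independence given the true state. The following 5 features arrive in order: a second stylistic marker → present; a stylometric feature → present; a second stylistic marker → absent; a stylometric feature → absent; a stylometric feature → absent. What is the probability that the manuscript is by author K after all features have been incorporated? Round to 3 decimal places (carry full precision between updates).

0.797

After a second stylistic marker='present': P(author K) = 0.4·0.7000 / (0.4·0.7000 + 0.2·0.3000) ≈ 0.8235
After a stylometric feature='present': P(author K) = 0.4·0.8235 / (0.4·0.8235 + 0.2·0.1765) ≈ 0.9032
After a second stylistic marker='absent': P(author K) = 0.6·0.9032 / (0.6·0.9032 + 0.8·0.0968) ≈ 0.8750
After a stylometric feature='absent': P(author K) = 0.6·0.8750 / (0.6·0.8750 + 0.8·0.1250) ≈ 0.8400
After a stylometric feature='absent': P(author K) = 0.6·0.8400 / (0.6·0.8400 + 0.8·0.1600) ≈ 0.7975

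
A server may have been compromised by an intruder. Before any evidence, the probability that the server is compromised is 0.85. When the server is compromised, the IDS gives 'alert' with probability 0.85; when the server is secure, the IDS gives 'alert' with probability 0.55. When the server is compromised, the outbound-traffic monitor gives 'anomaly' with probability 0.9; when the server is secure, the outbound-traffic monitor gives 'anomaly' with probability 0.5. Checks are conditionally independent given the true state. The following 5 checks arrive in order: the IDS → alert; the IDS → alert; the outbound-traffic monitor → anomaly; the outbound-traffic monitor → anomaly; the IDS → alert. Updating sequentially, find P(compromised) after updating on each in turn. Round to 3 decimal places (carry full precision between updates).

0.985

Each posterior becomes the prior for the next update.
After the IDS='alert': P(compromised) = 0.85·0.8500 / (0.85·0.8500 + 0.55·0.1500) ≈ 0.8975
After the IDS='alert': P(compromised) = 0.85·0.8975 / (0.85·0.8975 + 0.55·0.1025) ≈ 0.9312
After the outbound-traffic monitor='anomaly': P(compromised) = 0.9·0.9312 / (0.9·0.9312 + 0.5·0.0688) ≈ 0.9606
After the outbound-traffic monitor='anomaly': P(compromised) = 0.9·0.9606 / (0.9·0.9606 + 0.5·0.0394) ≈ 0.9777
After the IDS='alert': P(compromised) = 0.85·0.9777 / (0.85·0.9777 + 0.55·0.0223) ≈ 0.9855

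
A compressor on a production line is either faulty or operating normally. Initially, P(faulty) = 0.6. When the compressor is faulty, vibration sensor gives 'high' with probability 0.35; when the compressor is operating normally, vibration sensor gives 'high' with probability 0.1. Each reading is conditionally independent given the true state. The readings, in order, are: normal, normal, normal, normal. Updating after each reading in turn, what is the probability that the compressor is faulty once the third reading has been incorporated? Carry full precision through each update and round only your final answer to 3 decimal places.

Apply Bayes' rule sequentially, carrying P(faulty) forward.
After 'normal': P(faulty) = 0.65·0.6000 / (0.65·0.6000 + 0.9·0.4000) ≈ 0.5200
After 'normal': P(faulty) = 0.65·0.5200 / (0.65·0.5200 + 0.9·0.4800) ≈ 0.4390
After 'normal': P(faulty) = 0.65·0.4390 / (0.65·0.4390 + 0.9·0.5610) ≈ 0.3611

0.361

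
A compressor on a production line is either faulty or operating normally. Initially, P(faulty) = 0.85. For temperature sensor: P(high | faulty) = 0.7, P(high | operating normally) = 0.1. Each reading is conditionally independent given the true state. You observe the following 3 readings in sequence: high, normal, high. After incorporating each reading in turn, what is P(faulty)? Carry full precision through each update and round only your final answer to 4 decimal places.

After 'high': P(faulty) = 0.7·0.8500 / (0.7·0.8500 + 0.1·0.1500) ≈ 0.9754
After 'normal': P(faulty) = 0.3·0.9754 / (0.3·0.9754 + 0.9·0.0246) ≈ 0.9297
After 'high': P(faulty) = 0.7·0.9297 / (0.7·0.9297 + 0.1·0.0703) ≈ 0.9893

0.9893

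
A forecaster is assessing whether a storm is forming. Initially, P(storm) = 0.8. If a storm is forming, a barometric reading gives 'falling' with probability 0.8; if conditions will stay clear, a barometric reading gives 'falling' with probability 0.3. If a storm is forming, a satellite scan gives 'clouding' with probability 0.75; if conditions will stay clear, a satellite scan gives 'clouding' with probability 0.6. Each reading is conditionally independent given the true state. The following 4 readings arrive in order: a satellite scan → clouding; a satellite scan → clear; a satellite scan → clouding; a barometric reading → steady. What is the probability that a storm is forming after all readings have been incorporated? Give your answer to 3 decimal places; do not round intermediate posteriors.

After a satellite scan='clouding': P(storm) = 0.75·0.8000 / (0.75·0.8000 + 0.6·0.2000) ≈ 0.8333
After a satellite scan='clear': P(storm) = 0.25·0.8333 / (0.25·0.8333 + 0.4·0.1667) ≈ 0.7576
After a satellite scan='clouding': P(storm) = 0.75·0.7576 / (0.75·0.7576 + 0.6·0.2424) ≈ 0.7962
After a barometric reading='steady': P(storm) = 0.2·0.7962 / (0.2·0.7962 + 0.7·0.2038) ≈ 0.5274

0.527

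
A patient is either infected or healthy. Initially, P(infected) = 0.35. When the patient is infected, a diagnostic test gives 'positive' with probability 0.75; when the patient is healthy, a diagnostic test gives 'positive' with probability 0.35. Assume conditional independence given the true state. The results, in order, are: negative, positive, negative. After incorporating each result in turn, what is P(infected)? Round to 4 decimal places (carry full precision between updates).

0.1458

After 'negative': P(infected) = 0.25·0.3500 / (0.25·0.3500 + 0.65·0.6500) ≈ 0.1716
After 'positive': P(infected) = 0.75·0.1716 / (0.75·0.1716 + 0.35·0.8284) ≈ 0.3074
After 'negative': P(infected) = 0.25·0.3074 / (0.25·0.3074 + 0.65·0.6926) ≈ 0.1458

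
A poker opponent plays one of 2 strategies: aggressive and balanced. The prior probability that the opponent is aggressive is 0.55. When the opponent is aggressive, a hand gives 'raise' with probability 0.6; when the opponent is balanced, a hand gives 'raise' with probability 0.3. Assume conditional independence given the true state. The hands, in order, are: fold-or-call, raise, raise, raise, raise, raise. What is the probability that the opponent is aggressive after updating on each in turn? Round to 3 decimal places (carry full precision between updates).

0.957

Apply Bayes' rule sequentially, carrying P(aggressive) forward.
After 'fold-or-call': P(aggressive) = 0.4·0.5500 / (0.4·0.5500 + 0.7·0.4500) ≈ 0.4112
After 'raise': P(aggressive) = 0.6·0.4112 / (0.6·0.4112 + 0.3·0.5888) ≈ 0.5828
After 'raise': P(aggressive) = 0.6·0.5828 / (0.6·0.5828 + 0.3·0.4172) ≈ 0.7364
After 'raise': P(aggressive) = 0.6·0.7364 / (0.6·0.7364 + 0.3·0.2636) ≈ 0.8482
After 'raise': P(aggressive) = 0.6·0.8482 / (0.6·0.8482 + 0.3·0.1518) ≈ 0.9179
After 'raise': P(aggressive) = 0.6·0.9179 / (0.6·0.9179 + 0.3·0.0821) ≈ 0.9572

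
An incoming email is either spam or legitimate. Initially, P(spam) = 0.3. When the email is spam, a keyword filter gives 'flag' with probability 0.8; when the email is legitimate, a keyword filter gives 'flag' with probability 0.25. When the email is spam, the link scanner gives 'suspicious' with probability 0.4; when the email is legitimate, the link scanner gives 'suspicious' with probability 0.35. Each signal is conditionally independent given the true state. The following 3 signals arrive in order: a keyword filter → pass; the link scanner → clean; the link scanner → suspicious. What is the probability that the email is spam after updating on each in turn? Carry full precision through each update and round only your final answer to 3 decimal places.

0.108

After a keyword filter='pass': P(spam) = 0.2·0.3000 / (0.2·0.3000 + 0.75·0.7000) ≈ 0.1026
After the link scanner='clean': P(spam) = 0.6·0.1026 / (0.6·0.1026 + 0.65·0.8974) ≈ 0.0954
After the link scanner='suspicious': P(spam) = 0.4·0.0954 / (0.4·0.0954 + 0.35·0.9046) ≈ 0.1076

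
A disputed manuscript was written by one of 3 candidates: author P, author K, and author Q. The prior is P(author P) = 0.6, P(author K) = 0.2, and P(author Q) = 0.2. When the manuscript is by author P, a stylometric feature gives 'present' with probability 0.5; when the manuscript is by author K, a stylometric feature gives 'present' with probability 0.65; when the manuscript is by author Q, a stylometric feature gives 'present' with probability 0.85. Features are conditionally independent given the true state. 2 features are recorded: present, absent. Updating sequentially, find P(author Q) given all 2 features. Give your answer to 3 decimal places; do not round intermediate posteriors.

Each posterior becomes the prior for the next update.
After 'present': normaliser = 0.5·0.6000 + 0.65·0.2000 + 0.85·0.2000; P(author P) ≈ 0.5000, P(author K) ≈ 0.2167, P(author Q) ≈ 0.2833
After 'absent': normaliser = 0.5·0.5000 + 0.35·0.2167 + 0.15·0.2833; P(author P) ≈ 0.6787, P(author K) ≈ 0.2059, P(author Q) ≈ 0.1154

0.115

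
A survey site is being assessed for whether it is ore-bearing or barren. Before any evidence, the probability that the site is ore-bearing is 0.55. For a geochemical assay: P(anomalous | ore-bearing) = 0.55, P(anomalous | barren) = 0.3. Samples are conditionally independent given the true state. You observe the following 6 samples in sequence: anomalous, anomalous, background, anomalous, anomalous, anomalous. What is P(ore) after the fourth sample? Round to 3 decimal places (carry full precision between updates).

After 'anomalous': P(ore) = 0.55·0.5500 / (0.55·0.5500 + 0.3·0.4500) ≈ 0.6914
After 'anomalous': P(ore) = 0.55·0.6914 / (0.55·0.6914 + 0.3·0.3086) ≈ 0.8042
After 'background': P(ore) = 0.45·0.8042 / (0.45·0.8042 + 0.7·0.1958) ≈ 0.7253
After 'anomalous': P(ore) = 0.55·0.7253 / (0.55·0.7253 + 0.3·0.2747) ≈ 0.8288

0.829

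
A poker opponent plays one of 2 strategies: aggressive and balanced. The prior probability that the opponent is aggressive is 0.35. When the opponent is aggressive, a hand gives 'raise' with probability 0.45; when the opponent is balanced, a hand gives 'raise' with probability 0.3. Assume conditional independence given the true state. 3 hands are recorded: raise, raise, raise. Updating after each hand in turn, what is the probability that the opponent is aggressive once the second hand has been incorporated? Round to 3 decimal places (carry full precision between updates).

After 'raise': P(aggressive) = 0.45·0.3500 / (0.45·0.3500 + 0.3·0.6500) ≈ 0.4468
After 'raise': P(aggressive) = 0.45·0.4468 / (0.45·0.4468 + 0.3·0.5532) ≈ 0.5478

0.548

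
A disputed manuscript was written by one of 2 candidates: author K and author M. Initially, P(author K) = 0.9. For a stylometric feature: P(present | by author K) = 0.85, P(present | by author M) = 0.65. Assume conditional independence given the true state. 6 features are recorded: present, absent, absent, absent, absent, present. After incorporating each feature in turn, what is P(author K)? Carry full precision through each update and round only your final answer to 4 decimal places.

0.3418

Each posterior becomes the prior for the next update.
After 'present': P(author K) = 0.85·0.9000 / (0.85·0.9000 + 0.65·0.1000) ≈ 0.9217
After 'absent': P(author K) = 0.15·0.9217 / (0.15·0.9217 + 0.35·0.0783) ≈ 0.8345
After 'absent': P(author K) = 0.15·0.8345 / (0.15·0.8345 + 0.35·0.1655) ≈ 0.6837
After 'absent': P(author K) = 0.15·0.6837 / (0.15·0.6837 + 0.35·0.3163) ≈ 0.4809
After 'absent': P(author K) = 0.15·0.4809 / (0.15·0.4809 + 0.35·0.5191) ≈ 0.2842
After 'present': P(author K) = 0.85·0.2842 / (0.85·0.2842 + 0.65·0.7158) ≈ 0.3418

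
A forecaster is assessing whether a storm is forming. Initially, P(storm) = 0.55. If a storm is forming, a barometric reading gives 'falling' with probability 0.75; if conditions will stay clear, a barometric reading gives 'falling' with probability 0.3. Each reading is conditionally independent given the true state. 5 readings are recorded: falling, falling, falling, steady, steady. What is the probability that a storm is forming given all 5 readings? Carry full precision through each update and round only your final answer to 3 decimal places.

Each posterior becomes the prior for the next update.
After 'falling': P(storm) = 0.75·0.5500 / (0.75·0.5500 + 0.3·0.4500) ≈ 0.7534
After 'falling': P(storm) = 0.75·0.7534 / (0.75·0.7534 + 0.3·0.2466) ≈ 0.8842
After 'falling': P(storm) = 0.75·0.8842 / (0.75·0.8842 + 0.3·0.1158) ≈ 0.9502
After 'steady': P(storm) = 0.25·0.9502 / (0.25·0.9502 + 0.7·0.0498) ≈ 0.8721
After 'steady': P(storm) = 0.25·0.8721 / (0.25·0.8721 + 0.7·0.1279) ≈ 0.7090

0.709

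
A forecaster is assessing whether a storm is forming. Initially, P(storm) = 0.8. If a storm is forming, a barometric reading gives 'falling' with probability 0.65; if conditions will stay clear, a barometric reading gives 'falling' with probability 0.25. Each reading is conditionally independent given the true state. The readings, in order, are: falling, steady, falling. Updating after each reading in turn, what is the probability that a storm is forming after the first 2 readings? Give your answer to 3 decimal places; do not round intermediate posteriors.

After 'falling': P(storm) = 0.65·0.8000 / (0.65·0.8000 + 0.25·0.2000) ≈ 0.9123
After 'steady': P(storm) = 0.35·0.9123 / (0.35·0.9123 + 0.75·0.0877) ≈ 0.8292

0.829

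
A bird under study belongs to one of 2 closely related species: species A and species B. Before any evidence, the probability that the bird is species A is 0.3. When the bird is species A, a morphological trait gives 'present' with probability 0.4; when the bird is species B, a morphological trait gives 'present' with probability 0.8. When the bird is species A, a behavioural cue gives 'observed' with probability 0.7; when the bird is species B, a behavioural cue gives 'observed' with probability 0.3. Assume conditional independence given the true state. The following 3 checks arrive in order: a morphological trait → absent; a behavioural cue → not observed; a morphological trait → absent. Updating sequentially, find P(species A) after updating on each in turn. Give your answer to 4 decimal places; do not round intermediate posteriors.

0.6231

After a morphological trait='absent': P(species A) = 0.6·0.3000 / (0.6·0.3000 + 0.2·0.7000) ≈ 0.5625
After a behavioural cue='not observed': P(species A) = 0.3·0.5625 / (0.3·0.5625 + 0.7·0.4375) ≈ 0.3553
After a morphological trait='absent': P(species A) = 0.6·0.3553 / (0.6·0.3553 + 0.2·0.6447) ≈ 0.6231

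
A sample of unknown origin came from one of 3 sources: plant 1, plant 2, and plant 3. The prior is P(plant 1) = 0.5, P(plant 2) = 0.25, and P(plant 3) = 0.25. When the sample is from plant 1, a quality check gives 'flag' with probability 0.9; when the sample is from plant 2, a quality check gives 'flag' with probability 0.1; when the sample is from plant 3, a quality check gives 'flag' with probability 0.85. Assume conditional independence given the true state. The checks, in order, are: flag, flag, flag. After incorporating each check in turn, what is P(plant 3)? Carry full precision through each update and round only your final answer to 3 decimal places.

After 'flag': normaliser = 0.9·0.5000 + 0.1·0.2500 + 0.85·0.2500; P(plant 1) ≈ 0.6545, P(plant 2) ≈ 0.0364, P(plant 3) ≈ 0.3091
After 'flag': normaliser = 0.9·0.6545 + 0.1·0.0364 + 0.85·0.3091; P(plant 1) ≈ 0.6886, P(plant 2) ≈ 0.0043, P(plant 3) ≈ 0.3071
After 'flag': normaliser = 0.9·0.6886 + 0.1·0.0043 + 0.85·0.3071; P(plant 1) ≈ 0.7033, P(plant 2) ≈ 0.0005, P(plant 3) ≈ 0.2962

0.296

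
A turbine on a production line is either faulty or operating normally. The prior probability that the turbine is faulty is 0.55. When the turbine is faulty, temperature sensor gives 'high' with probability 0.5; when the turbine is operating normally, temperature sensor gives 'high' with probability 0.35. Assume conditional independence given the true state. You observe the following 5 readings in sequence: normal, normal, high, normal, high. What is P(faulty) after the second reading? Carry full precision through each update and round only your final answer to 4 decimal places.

Apply Bayes' rule sequentially, carrying P(faulty) forward.
After 'normal': P(faulty) = 0.5·0.5500 / (0.5·0.5500 + 0.65·0.4500) ≈ 0.4846
After 'normal': P(faulty) = 0.5·0.4846 / (0.5·0.4846 + 0.65·0.5154) ≈ 0.4197

0.4197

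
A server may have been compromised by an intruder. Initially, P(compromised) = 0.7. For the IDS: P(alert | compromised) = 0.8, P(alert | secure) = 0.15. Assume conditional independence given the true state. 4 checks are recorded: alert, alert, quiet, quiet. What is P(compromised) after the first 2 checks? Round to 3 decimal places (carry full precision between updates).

0.985

Each posterior becomes the prior for the next update.
After 'alert': P(compromised) = 0.8·0.7000 / (0.8·0.7000 + 0.15·0.3000) ≈ 0.9256
After 'alert': P(compromised) = 0.8·0.9256 / (0.8·0.9256 + 0.15·0.0744) ≈ 0.9852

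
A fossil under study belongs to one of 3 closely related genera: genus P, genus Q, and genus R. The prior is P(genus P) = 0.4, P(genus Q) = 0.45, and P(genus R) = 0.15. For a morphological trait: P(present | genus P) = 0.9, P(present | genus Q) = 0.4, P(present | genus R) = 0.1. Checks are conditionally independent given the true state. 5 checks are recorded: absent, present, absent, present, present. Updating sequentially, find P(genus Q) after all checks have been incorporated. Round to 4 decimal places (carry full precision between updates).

Each posterior becomes the prior for the next update.
After 'absent': normaliser = 0.1·0.4000 + 0.6·0.4500 + 0.9·0.1500; P(genus P) ≈ 0.0899, P(genus Q) ≈ 0.6067, P(genus R) ≈ 0.3034
After 'present': normaliser = 0.9·0.0899 + 0.4·0.6067 + 0.1·0.3034; P(genus P) ≈ 0.2286, P(genus Q) ≈ 0.6857, P(genus R) ≈ 0.0857
After 'absent': normaliser = 0.1·0.2286 + 0.6·0.6857 + 0.9·0.0857; P(genus P) ≈ 0.0447, P(genus Q) ≈ 0.8045, P(genus R) ≈ 0.1508
After 'present': normaliser = 0.9·0.0447 + 0.4·0.8045 + 0.1·0.1508; P(genus P) ≈ 0.1067, P(genus Q) ≈ 0.8533, P(genus R) ≈ 0.0400
After 'present': normaliser = 0.9·0.1067 + 0.4·0.8533 + 0.1·0.0400; P(genus P) ≈ 0.2175, P(genus Q) ≈ 0.7734, P(genus R) ≈ 0.0091

0.7734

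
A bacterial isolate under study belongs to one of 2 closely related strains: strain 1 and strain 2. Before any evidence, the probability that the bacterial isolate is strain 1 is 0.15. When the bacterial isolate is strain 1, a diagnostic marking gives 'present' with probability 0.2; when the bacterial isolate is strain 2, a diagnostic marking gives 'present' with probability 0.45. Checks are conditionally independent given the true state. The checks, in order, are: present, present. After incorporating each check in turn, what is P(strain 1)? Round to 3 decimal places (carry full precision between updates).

0.034

Apply Bayes' rule sequentially, carrying P(strain 1) forward.
After 'present': P(strain 1) = 0.2·0.1500 / (0.2·0.1500 + 0.45·0.8500) ≈ 0.0727
After 'present': P(strain 1) = 0.2·0.0727 / (0.2·0.0727 + 0.45·0.9273) ≈ 0.0337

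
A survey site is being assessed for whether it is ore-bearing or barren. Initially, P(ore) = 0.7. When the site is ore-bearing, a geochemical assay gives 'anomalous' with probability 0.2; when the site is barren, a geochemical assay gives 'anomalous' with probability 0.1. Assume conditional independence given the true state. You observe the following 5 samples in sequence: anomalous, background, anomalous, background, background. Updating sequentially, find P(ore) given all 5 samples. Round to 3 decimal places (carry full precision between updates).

0.868

Apply Bayes' rule sequentially, carrying P(ore) forward.
After 'anomalous': P(ore) = 0.2·0.7000 / (0.2·0.7000 + 0.1·0.3000) ≈ 0.8235
After 'background': P(ore) = 0.8·0.8235 / (0.8·0.8235 + 0.9·0.1765) ≈ 0.8058
After 'anomalous': P(ore) = 0.2·0.8058 / (0.2·0.8058 + 0.1·0.1942) ≈ 0.8924
After 'background': P(ore) = 0.8·0.8924 / (0.8·0.8924 + 0.9·0.1076) ≈ 0.8806
After 'background': P(ore) = 0.8·0.8806 / (0.8·0.8806 + 0.9·0.1194) ≈ 0.8676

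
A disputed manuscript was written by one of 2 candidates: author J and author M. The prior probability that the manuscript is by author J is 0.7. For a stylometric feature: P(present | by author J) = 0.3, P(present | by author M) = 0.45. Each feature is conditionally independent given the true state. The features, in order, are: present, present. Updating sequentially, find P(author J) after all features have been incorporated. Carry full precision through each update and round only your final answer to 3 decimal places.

After 'present': P(author J) = 0.3·0.7000 / (0.3·0.7000 + 0.45·0.3000) ≈ 0.6087
After 'present': P(author J) = 0.3·0.6087 / (0.3·0.6087 + 0.45·0.3913) ≈ 0.5091

0.509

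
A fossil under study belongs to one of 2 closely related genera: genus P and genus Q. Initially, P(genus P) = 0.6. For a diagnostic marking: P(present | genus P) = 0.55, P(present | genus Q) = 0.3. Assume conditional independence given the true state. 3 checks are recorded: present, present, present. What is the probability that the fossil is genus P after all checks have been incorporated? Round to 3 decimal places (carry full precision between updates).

0.902

After 'present': P(genus P) = 0.55·0.6000 / (0.55·0.6000 + 0.3·0.4000) ≈ 0.7333
After 'present': P(genus P) = 0.55·0.7333 / (0.55·0.7333 + 0.3·0.2667) ≈ 0.8345
After 'present': P(genus P) = 0.55·0.8345 / (0.55·0.8345 + 0.3·0.1655) ≈ 0.9024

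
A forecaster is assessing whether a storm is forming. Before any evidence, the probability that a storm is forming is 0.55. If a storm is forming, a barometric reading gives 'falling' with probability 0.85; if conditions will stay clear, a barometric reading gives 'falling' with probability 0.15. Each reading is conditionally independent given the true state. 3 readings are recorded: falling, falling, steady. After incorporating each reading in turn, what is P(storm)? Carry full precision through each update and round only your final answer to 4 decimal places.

After 'falling': P(storm) = 0.85·0.5500 / (0.85·0.5500 + 0.15·0.4500) ≈ 0.8738
After 'falling': P(storm) = 0.85·0.8738 / (0.85·0.8738 + 0.15·0.1262) ≈ 0.9752
After 'steady': P(storm) = 0.15·0.9752 / (0.15·0.9752 + 0.85·0.0248) ≈ 0.8738

0.8738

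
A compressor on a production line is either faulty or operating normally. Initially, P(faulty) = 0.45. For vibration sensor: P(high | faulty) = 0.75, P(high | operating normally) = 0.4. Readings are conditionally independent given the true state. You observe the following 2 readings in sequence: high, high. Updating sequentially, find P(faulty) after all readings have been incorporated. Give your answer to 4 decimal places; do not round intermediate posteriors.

0.7420

After 'high': P(faulty) = 0.75·0.4500 / (0.75·0.4500 + 0.4·0.5500) ≈ 0.6054
After 'high': P(faulty) = 0.75·0.6054 / (0.75·0.6054 + 0.4·0.3946) ≈ 0.7420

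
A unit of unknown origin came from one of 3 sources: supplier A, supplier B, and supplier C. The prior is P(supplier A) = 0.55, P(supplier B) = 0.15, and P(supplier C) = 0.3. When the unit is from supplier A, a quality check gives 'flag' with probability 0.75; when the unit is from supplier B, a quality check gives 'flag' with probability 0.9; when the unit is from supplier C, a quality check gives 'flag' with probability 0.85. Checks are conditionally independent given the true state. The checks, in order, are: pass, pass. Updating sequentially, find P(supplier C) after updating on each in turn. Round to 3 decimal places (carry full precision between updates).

Each posterior becomes the prior for the next update.
After 'pass': normaliser = 0.25·0.5500 + 0.1·0.1500 + 0.15·0.3000; P(supplier A) ≈ 0.6962, P(supplier B) ≈ 0.0759, P(supplier C) ≈ 0.2278
After 'pass': normaliser = 0.25·0.6962 + 0.1·0.0759 + 0.15·0.2278; P(supplier A) ≈ 0.8065, P(supplier B) ≈ 0.0352, P(supplier C) ≈ 0.1584

0.158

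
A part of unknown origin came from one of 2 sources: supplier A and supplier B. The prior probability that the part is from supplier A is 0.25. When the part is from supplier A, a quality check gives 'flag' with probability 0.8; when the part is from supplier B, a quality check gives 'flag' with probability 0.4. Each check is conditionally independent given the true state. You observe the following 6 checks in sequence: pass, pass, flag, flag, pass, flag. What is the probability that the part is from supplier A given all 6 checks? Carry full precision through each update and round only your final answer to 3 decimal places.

Each posterior becomes the prior for the next update.
After 'pass': P(supplier A) = 0.2·0.2500 / (0.2·0.2500 + 0.6·0.7500) ≈ 0.1000
After 'pass': P(supplier A) = 0.2·0.1000 / (0.2·0.1000 + 0.6·0.9000) ≈ 0.0357
After 'flag': P(supplier A) = 0.8·0.0357 / (0.8·0.0357 + 0.4·0.9643) ≈ 0.0690
After 'flag': P(supplier A) = 0.8·0.0690 / (0.8·0.0690 + 0.4·0.9310) ≈ 0.1290
After 'pass': P(supplier A) = 0.2·0.1290 / (0.2·0.1290 + 0.6·0.8710) ≈ 0.0471
After 'flag': P(supplier A) = 0.8·0.0471 / (0.8·0.0471 + 0.4·0.9529) ≈ 0.0899

0.090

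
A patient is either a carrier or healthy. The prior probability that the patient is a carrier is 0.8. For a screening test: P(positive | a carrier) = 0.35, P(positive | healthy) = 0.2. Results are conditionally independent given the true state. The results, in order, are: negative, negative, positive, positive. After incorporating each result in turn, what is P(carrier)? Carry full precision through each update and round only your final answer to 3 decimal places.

0.890

After 'negative': P(carrier) = 0.65·0.8000 / (0.65·0.8000 + 0.8·0.2000) ≈ 0.7647
After 'negative': P(carrier) = 0.65·0.7647 / (0.65·0.7647 + 0.8·0.2353) ≈ 0.7253
After 'positive': P(carrier) = 0.35·0.7253 / (0.35·0.7253 + 0.2·0.2747) ≈ 0.8221
After 'positive': P(carrier) = 0.35·0.8221 / (0.35·0.8221 + 0.2·0.1779) ≈ 0.8900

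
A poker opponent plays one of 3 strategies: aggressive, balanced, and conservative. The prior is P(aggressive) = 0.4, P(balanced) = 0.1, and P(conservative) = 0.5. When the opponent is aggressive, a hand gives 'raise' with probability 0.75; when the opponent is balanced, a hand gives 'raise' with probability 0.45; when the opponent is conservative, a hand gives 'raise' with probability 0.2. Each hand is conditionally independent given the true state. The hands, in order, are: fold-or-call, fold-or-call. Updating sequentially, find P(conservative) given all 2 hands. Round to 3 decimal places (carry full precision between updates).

After 'fold-or-call': normaliser = 0.25·0.4000 + 0.55·0.1000 + 0.8·0.5000; P(aggressive) ≈ 0.1802, P(balanced) ≈ 0.0991, P(conservative) ≈ 0.7207
After 'fold-or-call': normaliser = 0.25·0.1802 + 0.55·0.0991 + 0.8·0.7207; P(aggressive) ≈ 0.0666, P(balanced) ≈ 0.0806, P(conservative) ≈ 0.8528

0.853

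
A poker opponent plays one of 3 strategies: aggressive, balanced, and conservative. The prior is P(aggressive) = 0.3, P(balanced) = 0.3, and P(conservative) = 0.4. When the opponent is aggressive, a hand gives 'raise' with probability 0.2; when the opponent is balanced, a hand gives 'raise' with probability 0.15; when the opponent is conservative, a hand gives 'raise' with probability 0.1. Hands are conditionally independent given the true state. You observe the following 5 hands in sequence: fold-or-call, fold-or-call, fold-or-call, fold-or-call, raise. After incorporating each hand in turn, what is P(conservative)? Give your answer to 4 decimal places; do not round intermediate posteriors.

After 'fold-or-call': normaliser = 0.8·0.3000 + 0.85·0.3000 + 0.9·0.4000; P(aggressive) ≈ 0.2807, P(balanced) ≈ 0.2982, P(conservative) ≈ 0.4211
After 'fold-or-call': normaliser = 0.8·0.2807 + 0.85·0.2982 + 0.9·0.4211; P(aggressive) ≈ 0.2620, P(balanced) ≈ 0.2958, P(conservative) ≈ 0.4422
After 'fold-or-call': normaliser = 0.8·0.2620 + 0.85·0.2958 + 0.9·0.4422; P(aggressive) ≈ 0.2440, P(balanced) ≈ 0.2927, P(conservative) ≈ 0.4633
After 'fold-or-call': normaliser = 0.8·0.2440 + 0.85·0.2927 + 0.9·0.4633; P(aggressive) ≈ 0.2267, P(balanced) ≈ 0.2890, P(conservative) ≈ 0.4843
After 'raise': normaliser = 0.2·0.2267 + 0.15·0.2890 + 0.1·0.4843; P(aggressive) ≈ 0.3307, P(balanced) ≈ 0.3161, P(conservative) ≈ 0.3532

0.3532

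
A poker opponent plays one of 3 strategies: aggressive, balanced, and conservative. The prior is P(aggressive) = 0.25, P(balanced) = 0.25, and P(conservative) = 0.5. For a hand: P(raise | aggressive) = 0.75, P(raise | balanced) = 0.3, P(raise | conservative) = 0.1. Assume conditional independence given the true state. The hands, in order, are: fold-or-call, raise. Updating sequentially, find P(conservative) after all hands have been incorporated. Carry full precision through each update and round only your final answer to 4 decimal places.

0.3117

Apply Bayes' rule sequentially, carrying P(conservative) forward.
After 'fold-or-call': normaliser = 0.25·0.2500 + 0.7·0.2500 + 0.9·0.5000; P(aggressive) ≈ 0.0909, P(balanced) ≈ 0.2545, P(conservative) ≈ 0.6545
After 'raise': normaliser = 0.75·0.0909 + 0.3·0.2545 + 0.1·0.6545; P(aggressive) ≈ 0.3247, P(balanced) ≈ 0.3636, P(conservative) ≈ 0.3117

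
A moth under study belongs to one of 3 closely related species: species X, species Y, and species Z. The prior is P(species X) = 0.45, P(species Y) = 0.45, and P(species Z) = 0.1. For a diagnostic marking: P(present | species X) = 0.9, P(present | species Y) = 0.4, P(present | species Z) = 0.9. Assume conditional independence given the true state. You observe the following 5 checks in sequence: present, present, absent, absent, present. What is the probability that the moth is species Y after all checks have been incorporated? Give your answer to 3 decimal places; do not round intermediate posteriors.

After 'present': normaliser = 0.9·0.4500 + 0.4·0.4500 + 0.9·0.1000; P(species X) ≈ 0.6000, P(species Y) ≈ 0.2667, P(species Z) ≈ 0.1333
After 'present': normaliser = 0.9·0.6000 + 0.4·0.2667 + 0.9·0.1333; P(species X) ≈ 0.7043, P(species Y) ≈ 0.1391, P(species Z) ≈ 0.1565
After 'absent': normaliser = 0.1·0.7043 + 0.6·0.1391 + 0.1·0.1565; P(species X) ≈ 0.4154, P(species Y) ≈ 0.4923, P(species Z) ≈ 0.0923
After 'absent': normaliser = 0.1·0.4154 + 0.6·0.4923 + 0.1·0.0923; P(species X) ≈ 0.1200, P(species Y) ≈ 0.8533, P(species Z) ≈ 0.0267
After 'present': normaliser = 0.9·0.1200 + 0.4·0.8533 + 0.9·0.0267; P(species X) ≈ 0.2282, P(species Y) ≈ 0.7211, P(species Z) ≈ 0.0507

0.721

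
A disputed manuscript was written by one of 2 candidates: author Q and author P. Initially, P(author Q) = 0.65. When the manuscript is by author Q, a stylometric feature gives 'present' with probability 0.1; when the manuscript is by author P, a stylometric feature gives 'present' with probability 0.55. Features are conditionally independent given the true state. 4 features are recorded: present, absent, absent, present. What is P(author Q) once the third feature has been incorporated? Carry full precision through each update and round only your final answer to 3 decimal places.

0.575

After 'present': P(author Q) = 0.1·0.6500 / (0.1·0.6500 + 0.55·0.3500) ≈ 0.2524
After 'absent': P(author Q) = 0.9·0.2524 / (0.9·0.2524 + 0.45·0.7476) ≈ 0.4031
After 'absent': P(author Q) = 0.9·0.4031 / (0.9·0.4031 + 0.45·0.5969) ≈ 0.5746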